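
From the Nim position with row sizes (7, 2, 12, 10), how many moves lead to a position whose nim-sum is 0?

3

Compute the nim-sum pairwise:
7 XOR 2 = 5
5 XOR 12 = 9
9 XOR 10 = 3
The overall nim-sum is X = 3. A row of size p has a winning move iff p XOR X < p (reduce it to p XOR X).
  7: 7 XOR 3 = 4 < 7 — winning move (to 4).
  2: 2 XOR 3 = 1 < 2 — winning move (to 1).
  12: 12 XOR 3 = 15 ≥ 12 — no move.
  10: 10 XOR 3 = 9 < 10 — winning move (to 9).
That gives 3 winning moves.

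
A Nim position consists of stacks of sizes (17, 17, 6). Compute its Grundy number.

Compute the nim-sum pairwise:
17 XOR 17 = 0
0 XOR 6 = 6

6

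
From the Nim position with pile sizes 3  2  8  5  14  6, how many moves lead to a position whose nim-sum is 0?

3

Nim-sum: 3 XOR 2 XOR 8 XOR 5 XOR 14 XOR 6 = 4.
The overall nim-sum is X = 4. A pile of size p has a winning move iff p XOR X < p (reduce it to p XOR X).
  3: 3 XOR 4 = 7 ≥ 3 — no move.
  2: 2 XOR 4 = 6 ≥ 2 — no move.
  8: 8 XOR 4 = 12 ≥ 8 — no move.
  5: 5 XOR 4 = 1 < 5 — winning move (to 1).
  14: 14 XOR 4 = 10 < 14 — winning move (to 10).
  6: 6 XOR 4 = 2 < 6 — winning move (to 2).
That gives 3 winning moves.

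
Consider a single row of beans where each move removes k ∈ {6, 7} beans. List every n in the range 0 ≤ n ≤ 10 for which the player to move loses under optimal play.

Compute g(0), g(1), … for moves {6, 7}:
g(0) = mex{} = 0
g(1) = mex{} = 0
g(2) = mex{} = 0
g(3) = mex{} = 0
g(4) = mex{} = 0
g(5) = mex{} = 0
g(6) = mex{0} = 1
g(7) = mex{0} = 1
g(8) = mex{0} = 1
g(9) = mex{0} = 1
g(10) = mex{0} = 1
The P-positions (g = 0) in 0..10 are 0, 1, 2, 3, 4, 5.

0, 1, 2, 3, 4, 5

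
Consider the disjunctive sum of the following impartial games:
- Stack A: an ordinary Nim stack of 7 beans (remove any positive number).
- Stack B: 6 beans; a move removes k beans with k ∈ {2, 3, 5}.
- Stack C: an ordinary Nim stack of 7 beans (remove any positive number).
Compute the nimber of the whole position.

3

Stack A is a plain Nim stack of size 7, so its Grundy value is 7.
For stack B, compute g(0), g(1), … with moves {2, 3, 5}:
k:     0  1  2  3  4  5  6
g(k):  0  0  1  1  2  2  3
So g(6) = 3.
Stack C is a plain Nim stack of size 7, so its Grundy value is 7.
The value of a disjunctive sum is the nim-sum of the parts.
Combined value = 7 XOR 3 XOR 7 = 3.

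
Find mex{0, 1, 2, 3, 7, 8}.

The values 0, 1, 2, 3 are all present; 4 is the first non-negative integer missing from the set.

4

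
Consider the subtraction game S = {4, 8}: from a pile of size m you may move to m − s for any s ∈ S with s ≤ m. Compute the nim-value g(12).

0

Build the Grundy sequence with g(k) = mex{g(k−s) : s ∈ {4, 8}, s ≤ k}:
k:     0  1  2  3  4  5  6  7  8  9 10 11 12
g(k):  0  0  0  0  1  1  1  1  2  2  2  2  0
So g(12) = 0.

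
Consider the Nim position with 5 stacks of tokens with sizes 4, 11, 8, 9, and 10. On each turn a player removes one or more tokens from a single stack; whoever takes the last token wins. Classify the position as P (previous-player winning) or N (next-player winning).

N-position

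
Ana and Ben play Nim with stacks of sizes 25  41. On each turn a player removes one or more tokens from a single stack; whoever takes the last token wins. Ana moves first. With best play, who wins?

Compute the nim-sum pairwise:
25 XOR 41 = 48
The nim-sum is 48 ≠ 0, so this is an N-position: the player to move can win; Ana has a winning move.

Ana wins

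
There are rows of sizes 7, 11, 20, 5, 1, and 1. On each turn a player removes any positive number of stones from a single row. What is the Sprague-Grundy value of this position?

29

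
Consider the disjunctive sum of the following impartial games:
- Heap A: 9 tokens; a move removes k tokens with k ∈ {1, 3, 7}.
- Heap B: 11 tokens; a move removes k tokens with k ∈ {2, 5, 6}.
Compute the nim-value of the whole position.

1

For heap A, compute g(0), g(1), … with moves {1, 3, 7}:
g(0) = mex{} = 0
g(1) = mex{0} = 1
g(2) = mex{1} = 0
g(3) = mex{0} = 1
g(4) = mex{1} = 0
g(5) = mex{0} = 1
g(6) = mex{1} = 0
g(7) = mex{0} = 1
g(8) = mex{1} = 0
g(9) = mex{0} = 1
So g(9) = 1.
Build the Grundy sequence for heap B with g(k) = mex{g(k−s) : s ∈ {2, 5, 6}, s ≤ k}:
k:     0  1  2  3  4  5  6  7  8  9 10 11
g(k):  0  0  1  1  0  2  1  3  0  2  1  0
So g(11) = 0.
By the Sprague-Grundy theorem, the Grundy value of a sum of independent games is the XOR of the component values.
Combined value = 1 ⊕ 0 = 1.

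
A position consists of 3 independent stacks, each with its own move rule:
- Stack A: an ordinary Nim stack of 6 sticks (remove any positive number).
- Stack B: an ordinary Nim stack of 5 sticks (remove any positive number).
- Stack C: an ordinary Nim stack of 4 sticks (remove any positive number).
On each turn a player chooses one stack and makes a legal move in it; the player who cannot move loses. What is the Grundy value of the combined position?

7

Stack A is a plain Nim stack of size 6, so its Grundy value is 6.
Stack B is a plain Nim stack of size 5, so its Grundy value is 5.
Stack C is a plain Nim stack of size 4, so its Grundy value is 4.
The value of a disjunctive sum is the nim-sum of the parts.
Combined value = 6 ⊕ 5 ⊕ 4 = 7.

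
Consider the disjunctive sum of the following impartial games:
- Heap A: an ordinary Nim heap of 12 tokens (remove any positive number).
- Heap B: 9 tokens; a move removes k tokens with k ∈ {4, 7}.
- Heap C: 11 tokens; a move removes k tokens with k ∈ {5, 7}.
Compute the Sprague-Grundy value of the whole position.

Heap A is a plain Nim heap of size 12, so its Grundy value is 12.
Grundy values for heap B (subtraction set {4, 7}):
g(0) = mex{} = 0
g(1) = mex{} = 0
g(2) = mex{} = 0
g(3) = mex{} = 0
g(4) = mex{0} = 1
g(5) = mex{0} = 1
g(6) = mex{0} = 1
g(7) = mex{0} = 1
g(8) = mex{0,1} = 2
g(9) = mex{0,1} = 2
So g(9) = 2.
For heap C, compute g(0), g(1), … with moves {5, 7}:
k:     0  1  2  3  4  5  6  7  8  9 10 11
g(k):  0  0  0  0  0  1  1  1  1  1  2  2
So g(11) = 2.
The value of a disjunctive sum is the nim-sum of the parts.
Combined value = 12 XOR 2 XOR 2 = 12.

12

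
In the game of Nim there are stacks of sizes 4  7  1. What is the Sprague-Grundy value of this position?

2

Compute the nim-sum pairwise:
4 ^ 7 = 3
3 ^ 1 = 2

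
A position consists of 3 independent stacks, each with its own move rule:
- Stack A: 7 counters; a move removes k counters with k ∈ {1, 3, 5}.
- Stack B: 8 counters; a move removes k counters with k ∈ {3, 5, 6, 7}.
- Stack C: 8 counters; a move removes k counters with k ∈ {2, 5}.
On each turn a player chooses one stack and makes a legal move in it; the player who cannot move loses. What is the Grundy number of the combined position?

For stack A, compute g(0), g(1), … with moves {1, 3, 5}:
k:     0  1  2  3  4  5  6  7
g(k):  0  1  0  1  0  1  0  1
So g(7) = 1.
Build the Grundy sequence for stack B with g(k) = mex{g(k−s) : s ∈ {3, 5, 6, 7}, s ≤ k}:
g(0) = mex{} = 0
g(1) = mex{} = 0
g(2) = mex{} = 0
g(3) = mex{0} = 1
g(4) = mex{0} = 1
g(5) = mex{0} = 1
g(6) = mex{0,1} = 2
g(7) = mex{0,1} = 2
g(8) = mex{0,1} = 2
So g(8) = 2.
Build the Grundy sequence for stack C with g(k) = mex{g(k−s) : s ∈ {2, 5}, s ≤ k}:
k:     0  1  2  3  4  5  6  7  8
g(k):  0  0  1  1  0  2  1  0  0
So g(8) = 0.
The value of a disjunctive sum is the nim-sum of the parts.
Combined value = 1 ⊕ 2 ⊕ 0 = 3.

3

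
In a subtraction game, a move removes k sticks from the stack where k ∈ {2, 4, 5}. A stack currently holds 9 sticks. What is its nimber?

Build the Grundy sequence with g(k) = mex{g(k−s) : s ∈ {2, 4, 5}, s ≤ k}:
k:     0  1  2  3  4  5  6  7  8  9
g(k):  0  0  1  1  2  2  3  0  0  1
So g(9) = 1.

1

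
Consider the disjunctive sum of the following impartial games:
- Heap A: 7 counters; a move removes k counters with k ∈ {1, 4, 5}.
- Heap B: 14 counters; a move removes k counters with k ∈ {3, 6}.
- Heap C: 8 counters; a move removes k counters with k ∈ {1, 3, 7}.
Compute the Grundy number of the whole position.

For heap A, compute g(0), g(1), … with moves {1, 4, 5}:
k:     0  1  2  3  4  5  6  7
g(k):  0  1  0  1  2  3  2  3
So g(7) = 3.
Build the Grundy sequence for heap B with g(k) = mex{g(k−s) : s ∈ {3, 6}, s ≤ k}:
k:     0  1  2  3  4  5  6  7  8  9 10 11 12 13 14
g(k):  0  0  0  1  1  1  2  2  2  0  0  0  1  1  1
So g(14) = 1.
Grundy values for heap C (subtraction set {1, 3, 7}):
k:     0  1  2  3  4  5  6  7  8
g(k):  0  1  0  1  0  1  0  1  0
So g(8) = 0.
By the Sprague-Grundy theorem, the Grundy value of a sum of independent games is the XOR of the component values.
Combined value = 3 ⊕ 1 ⊕ 0 = 2.

2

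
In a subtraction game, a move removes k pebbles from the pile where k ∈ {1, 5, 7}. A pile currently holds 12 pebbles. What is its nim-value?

0

Grundy values for subtraction set {1, 5, 7}:
g(0) = mex{} = 0
g(1) = mex{0} = 1
g(2) = mex{1} = 0
g(3) = mex{0} = 1
g(4) = mex{1} = 0
g(5) = mex{0} = 1
g(6) = mex{1} = 0
g(7) = mex{0} = 1
g(8) = mex{1} = 0
g(9) = mex{0} = 1
g(10) = mex{1} = 0
g(11) = mex{0} = 1
g(12) = mex{1} = 0
So g(12) = 0.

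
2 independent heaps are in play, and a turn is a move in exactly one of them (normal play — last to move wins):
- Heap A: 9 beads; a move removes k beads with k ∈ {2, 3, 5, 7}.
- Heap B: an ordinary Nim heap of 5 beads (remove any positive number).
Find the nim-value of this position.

5

For heap A, compute g(0), g(1), … with moves {2, 3, 5, 7}:
g(0) = mex{} = 0
g(1) = mex{} = 0
g(2) = mex{0} = 1
g(3) = mex{0} = 1
g(4) = mex{0,1} = 2
g(5) = mex{0,1} = 2
g(6) = mex{0,1,2} = 3
g(7) = mex{0,1,2} = 3
g(8) = mex{0,1,2,3} = 4
g(9) = mex{1,2,3} = 0
So g(9) = 0.
Heap B is a plain Nim heap of size 5, so its Grundy value is 5.
By the Sprague-Grundy theorem, the Grundy value of a sum of independent games is the XOR of the component values.
Combined value = 0 XOR 5 = 5.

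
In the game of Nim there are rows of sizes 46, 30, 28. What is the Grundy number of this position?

Nim-sum: 46 ⊕ 30 ⊕ 28 = 44.

44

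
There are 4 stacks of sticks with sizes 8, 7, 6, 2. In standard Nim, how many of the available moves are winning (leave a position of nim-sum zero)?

1

Compute the nim-sum pairwise:
8 XOR 7 = 15
15 XOR 6 = 9
9 XOR 2 = 11
The overall nim-sum is X = 11. A stack of size p has a winning move iff p XOR X < p (reduce it to p XOR X).
  8: 8 XOR 11 = 3 < 8 — winning move (to 3).
  7: 7 XOR 11 = 12 ≥ 7 — no move.
  6: 6 XOR 11 = 13 ≥ 6 — no move.
  2: 2 XOR 11 = 9 ≥ 2 — no move.
That gives 1 winning move.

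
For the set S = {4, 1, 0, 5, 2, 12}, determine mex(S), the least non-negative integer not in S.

The values 0, 1, 2 are all present; 3 is the first non-negative integer missing from the set.

3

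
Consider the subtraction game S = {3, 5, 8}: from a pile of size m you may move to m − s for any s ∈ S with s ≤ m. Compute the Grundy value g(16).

1

Grundy values for subtraction set {3, 5, 8}:
k:     0  1  2  3  4  5  6  7  8  9 10 11 12 13 14 15 16
g(k):  0  0  0  1  1  1  2  2  2  3  3  0  0  0  1  1  1
So g(16) = 1.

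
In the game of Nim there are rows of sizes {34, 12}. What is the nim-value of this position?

46

Nim-sum: 34 XOR 12 = 46.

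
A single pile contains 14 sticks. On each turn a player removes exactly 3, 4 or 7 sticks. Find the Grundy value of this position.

1

Compute g(0), g(1), … for moves {3, 4, 7}:
g(0) = mex{} = 0
g(1) = mex{} = 0
g(2) = mex{} = 0
g(3) = mex{0} = 1
g(4) = mex{0} = 1
g(5) = mex{0} = 1
g(6) = mex{0,1} = 2
g(7) = mex{0,1} = 2
g(8) = mex{0,1} = 2
g(9) = mex{0,1,2} = 3
g(10) = mex{1,2} = 0
g(11) = mex{1,2} = 0
g(12) = mex{1,2,3} = 0
g(13) = mex{0,2,3} = 1
g(14) = mex{0,2} = 1
So g(14) = 1.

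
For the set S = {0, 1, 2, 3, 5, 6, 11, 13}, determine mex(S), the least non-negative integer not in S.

The values 0, 1, 2, 3 are all present; 4 is the first non-negative integer missing from the set.

4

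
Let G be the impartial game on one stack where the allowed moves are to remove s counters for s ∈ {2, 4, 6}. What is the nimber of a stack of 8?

Build the Grundy sequence with g(k) = mex{g(k−s) : s ∈ {2, 4, 6}, s ≤ k}:
k:     0  1  2  3  4  5  6  7  8
g(k):  0  0  1  1  2  2  3  3  0
So g(8) = 0.

0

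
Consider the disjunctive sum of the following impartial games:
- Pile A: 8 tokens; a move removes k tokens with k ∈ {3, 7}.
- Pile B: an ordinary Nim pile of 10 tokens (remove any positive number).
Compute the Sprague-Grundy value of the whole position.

For pile A, compute g(0), g(1), … with moves {3, 7}:
g(0) = mex{} = 0
g(1) = mex{} = 0
g(2) = mex{} = 0
g(3) = mex{0} = 1
g(4) = mex{0} = 1
g(5) = mex{0} = 1
g(6) = mex{1} = 0
g(7) = mex{0,1} = 2
g(8) = mex{0,1} = 2
So g(8) = 2.
Pile B is a plain Nim pile of size 10, so its Grundy value is 10.
By the Sprague-Grundy theorem, the Grundy value of a sum of independent games is the XOR of the component values.
Combined value = 2 XOR 10 = 8.

8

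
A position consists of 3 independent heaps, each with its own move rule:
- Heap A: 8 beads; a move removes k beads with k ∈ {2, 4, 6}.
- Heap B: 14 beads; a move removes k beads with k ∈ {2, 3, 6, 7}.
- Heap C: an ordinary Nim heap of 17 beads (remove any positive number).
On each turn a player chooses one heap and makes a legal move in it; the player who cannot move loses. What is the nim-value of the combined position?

17

Grundy values for heap A (subtraction set {2, 4, 6}):
k:     0  1  2  3  4  5  6  7  8
g(k):  0  0  1  1  2  2  3  3  0
So g(8) = 0.
Build the Grundy sequence for heap B with g(k) = mex{g(k−s) : s ∈ {2, 3, 6, 7}, s ≤ k}:
k:     0  1  2  3  4  5  6  7  8  9 10 11 12 13 14
g(k):  0  0  1  1  2  0  3  1  2  0  0  1  1  2  0
So g(14) = 0.
Heap C is a plain Nim heap of size 17, so its Grundy value is 17.
By the Sprague-Grundy theorem, the Grundy value of a sum of independent games is the XOR of the component values.
Combined value = 0 ⊕ 0 ⊕ 17 = 17.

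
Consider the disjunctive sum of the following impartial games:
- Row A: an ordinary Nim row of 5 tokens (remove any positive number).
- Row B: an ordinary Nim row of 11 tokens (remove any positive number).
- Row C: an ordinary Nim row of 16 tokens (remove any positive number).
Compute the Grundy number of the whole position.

30

Row A is a plain Nim row of size 5, so its Grundy value is 5.
Row B is a plain Nim row of size 11, so its Grundy value is 11.
Row C is a plain Nim row of size 16, so its Grundy value is 16.
The value of a disjunctive sum is the nim-sum of the parts.
Combined value = 5 XOR 11 XOR 16 = 30.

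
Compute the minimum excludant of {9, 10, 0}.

1

0 is in the set but 1 is not, so the mex is 1.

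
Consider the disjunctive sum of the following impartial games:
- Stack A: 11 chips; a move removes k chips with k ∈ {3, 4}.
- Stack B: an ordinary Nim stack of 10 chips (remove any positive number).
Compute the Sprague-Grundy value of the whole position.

Build the Grundy sequence for stack A with g(k) = mex{g(k−s) : s ∈ {3, 4}, s ≤ k}:
g(0) = mex{} = 0
g(1) = mex{} = 0
g(2) = mex{} = 0
g(3) = mex{0} = 1
g(4) = mex{0} = 1
g(5) = mex{0} = 1
g(6) = mex{0,1} = 2
g(7) = mex{1} = 0
g(8) = mex{1} = 0
g(9) = mex{1,2} = 0
g(10) = mex{0,2} = 1
g(11) = mex{0} = 1
So g(11) = 1.
Stack B is a plain Nim stack of size 10, so its Grundy value is 10.
The value of a disjunctive sum is the nim-sum of the parts.
Combined value = 1 XOR 10 = 11.

11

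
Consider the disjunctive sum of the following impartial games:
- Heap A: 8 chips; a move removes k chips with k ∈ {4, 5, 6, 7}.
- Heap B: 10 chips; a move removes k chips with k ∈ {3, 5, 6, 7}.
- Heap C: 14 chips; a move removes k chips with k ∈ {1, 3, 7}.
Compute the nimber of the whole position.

Grundy values for heap A (subtraction set {4, 5, 6, 7}):
g(0) = mex{} = 0
g(1) = mex{} = 0
g(2) = mex{} = 0
g(3) = mex{} = 0
g(4) = mex{0} = 1
g(5) = mex{0} = 1
g(6) = mex{0} = 1
g(7) = mex{0} = 1
g(8) = mex{0,1} = 2
So g(8) = 2.
For heap B, compute g(0), g(1), … with moves {3, 5, 6, 7}:
k:     0  1  2  3  4  5  6  7  8  9 10
g(k):  0  0  0  1  1  1  2  2  2  3  0
So g(10) = 0.
Build the Grundy sequence for heap C with g(k) = mex{g(k−s) : s ∈ {1, 3, 7}, s ≤ k}:
g(0) = mex{} = 0
g(1) = mex{0} = 1
g(2) = mex{1} = 0
g(3) = mex{0} = 1
g(4) = mex{1} = 0
g(5) = mex{0} = 1
g(6) = mex{1} = 0
g(7) = mex{0} = 1
g(8) = mex{1} = 0
g(9) = mex{0} = 1
g(10) = mex{1} = 0
g(11) = mex{0} = 1
g(12) = mex{1} = 0
g(13) = mex{0} = 1
g(14) = mex{1} = 0
So g(14) = 0.
By the Sprague-Grundy theorem, the Grundy value of a sum of independent games is the XOR of the component values.
Combined value = 2 XOR 0 XOR 0 = 2.

2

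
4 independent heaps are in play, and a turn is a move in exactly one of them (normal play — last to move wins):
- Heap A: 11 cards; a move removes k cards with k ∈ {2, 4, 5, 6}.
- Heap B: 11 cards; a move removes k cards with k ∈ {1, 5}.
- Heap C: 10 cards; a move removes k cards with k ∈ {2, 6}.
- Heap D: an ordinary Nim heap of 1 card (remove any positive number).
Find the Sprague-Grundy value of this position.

Build the Grundy sequence for heap A with g(k) = mex{g(k−s) : s ∈ {2, 4, 5, 6}, s ≤ k}:
k:     0  1  2  3  4  5  6  7  8  9 10 11
g(k):  0  0  1  1  2  2  3  3  0  0  1  1
So g(11) = 1.
For heap B, compute g(0), g(1), … with moves {1, 5}:
k:     0  1  2  3  4  5  6  7  8  9 10 11
g(k):  0  1  0  1  0  1  0  1  0  1  0  1
So g(11) = 1.
Grundy values for heap C (subtraction set {2, 6}):
g(0) = mex{} = 0
g(1) = mex{} = 0
g(2) = mex{0} = 1
g(3) = mex{0} = 1
g(4) = mex{1} = 0
g(5) = mex{1} = 0
g(6) = mex{0} = 1
g(7) = mex{0} = 1
g(8) = mex{1} = 0
g(9) = mex{1} = 0
g(10) = mex{0} = 1
So g(10) = 1.
Heap D is a plain Nim heap of size 1, so its Grundy value is 1.
The value of a disjunctive sum is the nim-sum of the parts.
Combined value = 1 ⊕ 1 ⊕ 1 ⊕ 1 = 0.

0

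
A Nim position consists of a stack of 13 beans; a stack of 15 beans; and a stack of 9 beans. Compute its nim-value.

11

Write each in binary and XOR column by column:
  1101  (13)
  1111  (15)
  1001  (9)
  ----
  1011  (11)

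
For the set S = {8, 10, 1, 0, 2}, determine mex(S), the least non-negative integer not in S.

The values 0, 1, 2 are all present; 3 is the first non-negative integer missing from the set.

3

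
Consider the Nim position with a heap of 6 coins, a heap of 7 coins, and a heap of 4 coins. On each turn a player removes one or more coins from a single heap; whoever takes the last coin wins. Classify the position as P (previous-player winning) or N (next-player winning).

In binary:
  110  (6)
  111  (7)
  100  (4)
  ---
  101  (5)
The nim-sum is 5 ≠ 0, so this is an N-position: the player to move can win.

N-position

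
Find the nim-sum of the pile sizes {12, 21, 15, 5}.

Nim-sum: 12 ⊕ 21 ⊕ 15 ⊕ 5 = 19.

19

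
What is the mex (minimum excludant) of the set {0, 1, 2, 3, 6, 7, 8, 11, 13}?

The values 0, 1, 2, 3 are all present; 4 is the first non-negative integer missing from the set.

4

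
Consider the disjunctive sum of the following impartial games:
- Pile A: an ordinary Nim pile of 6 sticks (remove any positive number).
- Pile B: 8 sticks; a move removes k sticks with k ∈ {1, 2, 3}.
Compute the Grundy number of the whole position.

Pile A is a plain Nim pile of size 6, so its Grundy value is 6.
Grundy values for pile B (subtraction set {1, 2, 3}):
k:     0  1  2  3  4  5  6  7  8
g(k):  0  1  2  3  0  1  2  3  0
So g(8) = 0.
By the Sprague-Grundy theorem, the Grundy value of a sum of independent games is the XOR of the component values.
Combined value = 6 XOR 0 = 6.

6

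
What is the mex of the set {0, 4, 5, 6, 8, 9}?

1

0 is in the set but 1 is not, so the mex is 1.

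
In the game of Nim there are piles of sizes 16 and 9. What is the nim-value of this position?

25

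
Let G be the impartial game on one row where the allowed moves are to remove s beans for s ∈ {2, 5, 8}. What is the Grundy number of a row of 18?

Build the Grundy sequence with g(k) = mex{g(k−s) : s ∈ {2, 5, 8}, s ≤ k}:
k:     0  1  2  3  4  5  6  7  8  9 10 11 12 13 14 15 16 17 18
g(k):  0  0  1  1  0  2  1  0  2  1  0  0  1  1  0  2  1  0  2
So g(18) = 2.

2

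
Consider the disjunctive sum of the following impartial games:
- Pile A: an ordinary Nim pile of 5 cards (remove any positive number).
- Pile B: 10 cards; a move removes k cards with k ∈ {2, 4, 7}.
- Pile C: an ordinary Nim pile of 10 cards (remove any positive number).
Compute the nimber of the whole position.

13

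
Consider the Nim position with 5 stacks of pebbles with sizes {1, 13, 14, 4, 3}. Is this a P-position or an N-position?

In binary:
  0001  (1)
  1101  (13)
  1110  (14)
  0100  (4)
  0011  (3)
  ----
  0101  (5)
The nim-sum is 5 ≠ 0, so this is an N-position: the player to move can win.

N-position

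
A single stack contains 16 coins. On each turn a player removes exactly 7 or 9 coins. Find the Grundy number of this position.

0

Build the Grundy sequence with g(k) = mex{g(k−s) : s ∈ {7, 9}, s ≤ k}:
k:     0  1  2  3  4  5  6  7  8  9 10 11 12 13 14 15 16
g(k):  0  0  0  0  0  0  0  1  1  1  1  1  1  1  2  2  0
So g(16) = 0.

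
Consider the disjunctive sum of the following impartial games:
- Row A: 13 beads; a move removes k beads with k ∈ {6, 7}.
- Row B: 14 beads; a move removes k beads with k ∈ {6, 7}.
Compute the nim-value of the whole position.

For row A, compute g(0), g(1), … with moves {6, 7}:
g(0) = mex{} = 0
g(1) = mex{} = 0
g(2) = mex{} = 0
g(3) = mex{} = 0
g(4) = mex{} = 0
g(5) = mex{} = 0
g(6) = mex{0} = 1
g(7) = mex{0} = 1
g(8) = mex{0} = 1
g(9) = mex{0} = 1
g(10) = mex{0} = 1
g(11) = mex{0} = 1
g(12) = mex{0,1} = 2
g(13) = mex{1} = 0
So g(13) = 0.
Grundy values for row B (subtraction set {6, 7}):
k:     0  1  2  3  4  5  6  7  8  9 10 11 12 13 14
g(k):  0  0  0  0  0  0  1  1  1  1  1  1  2  0  0
So g(14) = 0.
By the Sprague-Grundy theorem, the Grundy value of a sum of independent games is the XOR of the component values.
Combined value = 0 XOR 0 = 0.

0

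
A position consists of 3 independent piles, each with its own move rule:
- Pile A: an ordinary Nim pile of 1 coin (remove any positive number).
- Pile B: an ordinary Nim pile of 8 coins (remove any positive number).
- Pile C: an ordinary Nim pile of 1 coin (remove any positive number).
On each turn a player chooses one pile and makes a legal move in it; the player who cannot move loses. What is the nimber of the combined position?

8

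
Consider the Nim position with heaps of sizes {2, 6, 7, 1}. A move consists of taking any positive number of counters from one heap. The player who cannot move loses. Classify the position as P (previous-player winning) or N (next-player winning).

N-position

Compute the nim-sum pairwise:
2 ⊕ 6 = 4
4 ⊕ 7 = 3
3 ⊕ 1 = 2
The nim-sum is 2 ≠ 0, so this is an N-position: the player to move can win.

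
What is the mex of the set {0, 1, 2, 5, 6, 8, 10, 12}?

3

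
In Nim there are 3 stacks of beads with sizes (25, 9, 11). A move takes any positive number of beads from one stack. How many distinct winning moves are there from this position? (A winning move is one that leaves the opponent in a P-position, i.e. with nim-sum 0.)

1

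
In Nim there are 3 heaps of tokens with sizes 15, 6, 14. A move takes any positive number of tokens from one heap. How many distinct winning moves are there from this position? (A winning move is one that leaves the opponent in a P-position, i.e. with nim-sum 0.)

Nim-sum: 15 XOR 6 XOR 14 = 7.
The overall nim-sum is X = 7. A heap of size p has a winning move iff p XOR X < p (reduce it to p XOR X).
  15: 15 XOR 7 = 8 < 15 — winning move (to 8).
  6: 6 XOR 7 = 1 < 6 — winning move (to 1).
  14: 14 XOR 7 = 9 < 14 — winning move (to 9).
That gives 3 winning moves.

3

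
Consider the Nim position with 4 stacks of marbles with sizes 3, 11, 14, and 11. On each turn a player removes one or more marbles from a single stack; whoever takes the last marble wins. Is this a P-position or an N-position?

Nim-sum: 3 XOR 11 XOR 14 XOR 11 = 13.
The nim-sum is 13 ≠ 0, so this is an N-position: the player to move can win.

N-position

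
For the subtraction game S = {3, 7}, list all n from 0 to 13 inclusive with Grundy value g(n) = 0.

0, 1, 2, 6, 10, 11, 12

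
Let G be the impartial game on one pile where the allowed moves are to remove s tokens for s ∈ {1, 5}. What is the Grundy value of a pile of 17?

1

Compute g(0), g(1), … for moves {1, 5}:
k:     0  1  2  3  4  5  6  7  8  9 10 11 12 13 14 15 16 17
g(k):  0  1  0  1  0  1  0  1  0  1  0  1  0  1  0  1  0  1
So g(17) = 1.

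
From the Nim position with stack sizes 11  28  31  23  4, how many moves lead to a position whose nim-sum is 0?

Compute the nim-sum pairwise:
11 ⊕ 28 = 23
23 ⊕ 31 = 8
8 ⊕ 23 = 31
31 ⊕ 4 = 27
The overall nim-sum is X = 27. A stack of size p has a winning move iff p XOR X < p (reduce it to p XOR X).
  11: 11 XOR 27 = 16 ≥ 11 — no move.
  28: 28 XOR 27 = 7 < 28 — winning move (to 7).
  31: 31 XOR 27 = 4 < 31 — winning move (to 4).
  23: 23 XOR 27 = 12 < 23 — winning move (to 12).
  4: 4 XOR 27 = 31 ≥ 4 — no move.
That gives 3 winning moves.

3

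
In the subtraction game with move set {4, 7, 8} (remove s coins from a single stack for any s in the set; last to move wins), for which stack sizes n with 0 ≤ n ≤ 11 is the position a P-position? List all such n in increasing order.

Grundy values for subtraction set {4, 7, 8}:
k:     0  1  2  3  4  5  6  7  8  9 10 11
g(k):  0  0  0  0  1  1  1  1  2  2  2  2
The P-positions (g = 0) in 0..11 are 0, 1, 2, 3.

0, 1, 2, 3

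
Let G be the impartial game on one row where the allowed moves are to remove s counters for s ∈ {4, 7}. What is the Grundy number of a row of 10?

Build the Grundy sequence with g(k) = mex{g(k−s) : s ∈ {4, 7}, s ≤ k}:
g(0) = mex{} = 0
g(1) = mex{} = 0
g(2) = mex{} = 0
g(3) = mex{} = 0
g(4) = mex{0} = 1
g(5) = mex{0} = 1
g(6) = mex{0} = 1
g(7) = mex{0} = 1
g(8) = mex{0,1} = 2
g(9) = mex{0,1} = 2
g(10) = mex{0,1} = 2
So g(10) = 2.

2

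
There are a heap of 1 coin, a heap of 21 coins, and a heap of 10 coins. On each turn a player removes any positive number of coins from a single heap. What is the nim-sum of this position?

30

Nim-sum: 1 XOR 21 XOR 10 = 30.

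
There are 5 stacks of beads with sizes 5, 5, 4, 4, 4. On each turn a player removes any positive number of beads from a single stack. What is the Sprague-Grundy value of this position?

4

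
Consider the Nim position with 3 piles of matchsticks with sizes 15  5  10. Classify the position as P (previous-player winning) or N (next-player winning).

Compute the nim-sum pairwise:
15 ⊕ 5 = 10
10 ⊕ 10 = 0
The nim-sum is 0, so this is a P-position: the player to move is in a losing position under optimal play.

P-position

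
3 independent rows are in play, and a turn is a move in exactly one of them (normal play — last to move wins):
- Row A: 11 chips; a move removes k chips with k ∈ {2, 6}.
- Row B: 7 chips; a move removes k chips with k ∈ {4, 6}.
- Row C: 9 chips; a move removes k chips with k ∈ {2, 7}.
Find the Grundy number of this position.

Grundy values for row A (subtraction set {2, 6}):
k:     0  1  2  3  4  5  6  7  8  9 10 11
g(k):  0  0  1  1  0  0  1  1  0  0  1  1
So g(11) = 1.
Grundy values for row B (subtraction set {4, 6}):
g(0) = mex{} = 0
g(1) = mex{} = 0
g(2) = mex{} = 0
g(3) = mex{} = 0
g(4) = mex{0} = 1
g(5) = mex{0} = 1
g(6) = mex{0} = 1
g(7) = mex{0} = 1
So g(7) = 1.
For row C, compute g(0), g(1), … with moves {2, 7}:
g(0) = mex{} = 0
g(1) = mex{} = 0
g(2) = mex{0} = 1
g(3) = mex{0} = 1
g(4) = mex{1} = 0
g(5) = mex{1} = 0
g(6) = mex{0} = 1
g(7) = mex{0} = 1
g(8) = mex{0,1} = 2
g(9) = mex{1} = 0
So g(9) = 0.
The value of a disjunctive sum is the nim-sum of the parts.
Combined value = 1 ⊕ 1 ⊕ 0 = 0.

0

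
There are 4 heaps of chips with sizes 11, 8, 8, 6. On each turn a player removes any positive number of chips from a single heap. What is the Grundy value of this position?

13

Write each in binary and XOR column by column:
  1011  (11)
  1000  (8)
  1000  (8)
  0110  (6)
  ----
  1101  (13)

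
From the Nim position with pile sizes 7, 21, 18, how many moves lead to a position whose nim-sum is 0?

0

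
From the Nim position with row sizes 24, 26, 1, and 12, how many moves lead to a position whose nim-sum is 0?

3

In binary:
  11000  (24)
  11010  (26)
  00001  (1)
  01100  (12)
  -----
  01111  (15)
The overall nim-sum is X = 15. A row of size p has a winning move iff p XOR X < p (reduce it to p XOR X).
  24: 24 XOR 15 = 23 < 24 — winning move (to 23).
  26: 26 XOR 15 = 21 < 26 — winning move (to 21).
  1: 1 XOR 15 = 14 ≥ 1 — no move.
  12: 12 XOR 15 = 3 < 12 — winning move (to 3).
That gives 3 winning moves.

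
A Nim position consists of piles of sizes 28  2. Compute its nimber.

30

In binary:
  11100  (28)
  00010  (2)
  -----
  11110  (30)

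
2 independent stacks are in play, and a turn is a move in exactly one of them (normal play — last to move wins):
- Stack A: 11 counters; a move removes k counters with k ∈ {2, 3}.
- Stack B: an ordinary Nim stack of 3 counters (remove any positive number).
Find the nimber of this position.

Grundy values for stack A (subtraction set {2, 3}):
k:     0  1  2  3  4  5  6  7  8  9 10 11
g(k):  0  0  1  1  2  0  0  1  1  2  0  0
So g(11) = 0.
Stack B is a plain Nim stack of size 3, so its Grundy value is 3.
By the Sprague-Grundy theorem, the Grundy value of a sum of independent games is the XOR of the component values.
Combined value = 0 ⊕ 3 = 3.

3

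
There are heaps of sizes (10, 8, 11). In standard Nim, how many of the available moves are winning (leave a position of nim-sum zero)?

3

Compute the nim-sum pairwise:
10 ⊕ 8 = 2
2 ⊕ 11 = 9
The overall nim-sum is X = 9. A heap of size p has a winning move iff p XOR X < p (reduce it to p XOR X).
  10: 10 XOR 9 = 3 < 10 — winning move (to 3).
  8: 8 XOR 9 = 1 < 8 — winning move (to 1).
  11: 11 XOR 9 = 2 < 11 — winning move (to 2).
That gives 3 winning moves.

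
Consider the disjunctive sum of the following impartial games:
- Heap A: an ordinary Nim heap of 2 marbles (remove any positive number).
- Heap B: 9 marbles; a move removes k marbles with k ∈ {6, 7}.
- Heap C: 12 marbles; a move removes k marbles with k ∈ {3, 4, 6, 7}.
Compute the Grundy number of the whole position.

3

Heap A is a plain Nim heap of size 2, so its Grundy value is 2.
For heap B, compute g(0), g(1), … with moves {6, 7}:
k:     0  1  2  3  4  5  6  7  8  9
g(k):  0  0  0  0  0  0  1  1  1  1
So g(9) = 1.
For heap C, compute g(0), g(1), … with moves {3, 4, 6, 7}:
g(0) = mex{} = 0
g(1) = mex{} = 0
g(2) = mex{} = 0
g(3) = mex{0} = 1
g(4) = mex{0} = 1
g(5) = mex{0} = 1
g(6) = mex{0,1} = 2
g(7) = mex{0,1} = 2
g(8) = mex{0,1} = 2
g(9) = mex{0,1,2} = 3
g(10) = mex{1,2} = 0
g(11) = mex{1,2} = 0
g(12) = mex{1,2,3} = 0
So g(12) = 0.
By the Sprague-Grundy theorem, the Grundy value of a sum of independent games is the XOR of the component values.
Combined value = 2 ⊕ 1 ⊕ 0 = 3.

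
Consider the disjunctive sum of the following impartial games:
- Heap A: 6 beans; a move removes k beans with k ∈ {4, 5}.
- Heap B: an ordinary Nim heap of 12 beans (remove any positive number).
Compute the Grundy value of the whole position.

For heap A, compute g(0), g(1), … with moves {4, 5}:
k:     0  1  2  3  4  5  6
g(k):  0  0  0  0  1  1  1
So g(6) = 1.
Heap B is a plain Nim heap of size 12, so its Grundy value is 12.
The value of a disjunctive sum is the nim-sum of the parts.
Combined value = 1 ⊕ 12 = 13.

13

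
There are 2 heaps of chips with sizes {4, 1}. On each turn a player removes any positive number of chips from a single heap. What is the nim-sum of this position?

5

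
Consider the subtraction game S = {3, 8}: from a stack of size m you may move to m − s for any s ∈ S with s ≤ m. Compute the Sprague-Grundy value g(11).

0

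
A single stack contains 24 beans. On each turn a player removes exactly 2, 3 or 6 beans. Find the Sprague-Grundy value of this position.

3

Grundy values for subtraction set {2, 3, 6}:
k:     0  1  2  3  4  5  6  7  8  9 10 11 12 13 14 15 16 17 18 19 20 21 22 23 24
g(k):  0  0  1  1  2  0  3  1  2  0  0  1  1  2  0  3  1  2  0  0  1  1  2  0  3
So g(24) = 3.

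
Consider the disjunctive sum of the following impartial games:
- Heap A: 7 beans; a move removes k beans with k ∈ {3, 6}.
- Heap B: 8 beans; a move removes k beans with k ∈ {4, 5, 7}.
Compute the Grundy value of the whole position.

0

For heap A, compute g(0), g(1), … with moves {3, 6}:
g(0) = mex{} = 0
g(1) = mex{} = 0
g(2) = mex{} = 0
g(3) = mex{0} = 1
g(4) = mex{0} = 1
g(5) = mex{0} = 1
g(6) = mex{0,1} = 2
g(7) = mex{0,1} = 2
So g(7) = 2.
For heap B, compute g(0), g(1), … with moves {4, 5, 7}:
g(0) = mex{} = 0
g(1) = mex{} = 0
g(2) = mex{} = 0
g(3) = mex{} = 0
g(4) = mex{0} = 1
g(5) = mex{0} = 1
g(6) = mex{0} = 1
g(7) = mex{0} = 1
g(8) = mex{0,1} = 2
So g(8) = 2.
The value of a disjunctive sum is the nim-sum of the parts.
Combined value = 2 XOR 2 = 0.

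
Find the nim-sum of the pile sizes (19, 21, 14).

8

Compute the nim-sum pairwise:
19 ^ 21 = 6
6 ^ 14 = 8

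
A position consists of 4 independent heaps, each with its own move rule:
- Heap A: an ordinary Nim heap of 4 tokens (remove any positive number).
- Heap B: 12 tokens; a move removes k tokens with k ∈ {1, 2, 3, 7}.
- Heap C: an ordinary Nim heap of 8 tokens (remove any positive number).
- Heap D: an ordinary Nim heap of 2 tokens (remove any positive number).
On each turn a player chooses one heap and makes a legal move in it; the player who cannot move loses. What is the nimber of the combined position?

14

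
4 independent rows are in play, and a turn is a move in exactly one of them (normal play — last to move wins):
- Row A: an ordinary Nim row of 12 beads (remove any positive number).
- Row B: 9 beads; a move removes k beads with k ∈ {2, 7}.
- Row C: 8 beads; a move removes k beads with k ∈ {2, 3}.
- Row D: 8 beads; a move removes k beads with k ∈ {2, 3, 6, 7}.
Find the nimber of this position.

Row A is a plain Nim row of size 12, so its Grundy value is 12.
Grundy values for row B (subtraction set {2, 7}):
k:     0  1  2  3  4  5  6  7  8  9
g(k):  0  0  1  1  0  0  1  1  2  0
So g(9) = 0.
Build the Grundy sequence for row C with g(k) = mex{g(k−s) : s ∈ {2, 3}, s ≤ k}:
k:     0  1  2  3  4  5  6  7  8
g(k):  0  0  1  1  2  0  0  1  1
So g(8) = 1.
Build the Grundy sequence for row D with g(k) = mex{g(k−s) : s ∈ {2, 3, 6, 7}, s ≤ k}:
k:     0  1  2  3  4  5  6  7  8
g(k):  0  0  1  1  2  0  3  1  2
So g(8) = 2.
The value of a disjunctive sum is the nim-sum of the parts.
Combined value = 12 ⊕ 0 ⊕ 1 ⊕ 2 = 15.

15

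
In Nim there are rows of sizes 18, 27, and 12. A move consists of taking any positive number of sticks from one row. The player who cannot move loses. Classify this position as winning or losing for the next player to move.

Winning position

Nim-sum: 18 ⊕ 27 ⊕ 12 = 5.
The nim-sum is 5 ≠ 0, so this is an N-position: the player to move can win.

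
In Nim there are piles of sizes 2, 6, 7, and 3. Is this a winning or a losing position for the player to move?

Losing position

Nim-sum: 2 ^ 6 ^ 7 ^ 3 = 0.
The nim-sum is 0, so this is a P-position: the player to move is in a losing position under optimal play.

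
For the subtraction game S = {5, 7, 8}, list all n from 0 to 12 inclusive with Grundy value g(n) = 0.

0, 1, 2, 3, 4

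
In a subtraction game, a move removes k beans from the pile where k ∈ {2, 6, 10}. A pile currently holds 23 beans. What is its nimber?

1

Grundy values for subtraction set {2, 6, 10}:
k:     0  1  2  3  4  5  6  7  8  9 10 11 12 13 14 15 16 17 18 19 20 21 22 23
g(k):  0  0  1  1  0  0  1  1  0  0  1  1  0  0  1  1  0  0  1  1  0  0  1  1
So g(23) = 1.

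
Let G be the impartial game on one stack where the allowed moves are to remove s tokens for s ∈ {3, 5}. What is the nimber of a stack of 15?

2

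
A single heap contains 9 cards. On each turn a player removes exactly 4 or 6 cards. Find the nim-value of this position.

2

Grundy values for subtraction set {4, 6}:
g(0) = mex{} = 0
g(1) = mex{} = 0
g(2) = mex{} = 0
g(3) = mex{} = 0
g(4) = mex{0} = 1
g(5) = mex{0} = 1
g(6) = mex{0} = 1
g(7) = mex{0} = 1
g(8) = mex{0,1} = 2
g(9) = mex{0,1} = 2
So g(9) = 2.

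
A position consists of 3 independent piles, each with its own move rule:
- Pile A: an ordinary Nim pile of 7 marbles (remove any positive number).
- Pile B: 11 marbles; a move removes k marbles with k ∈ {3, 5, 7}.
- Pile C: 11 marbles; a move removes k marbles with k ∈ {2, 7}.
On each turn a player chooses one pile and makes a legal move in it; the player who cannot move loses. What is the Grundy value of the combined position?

6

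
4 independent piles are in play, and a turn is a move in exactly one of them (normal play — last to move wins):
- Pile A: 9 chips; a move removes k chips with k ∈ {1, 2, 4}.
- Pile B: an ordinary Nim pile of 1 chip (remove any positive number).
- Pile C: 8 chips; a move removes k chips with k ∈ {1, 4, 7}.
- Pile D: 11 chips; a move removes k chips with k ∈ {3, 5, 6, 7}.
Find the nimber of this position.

1

Grundy values for pile A (subtraction set {1, 2, 4}):
g(0) = mex{} = 0
g(1) = mex{0} = 1
g(2) = mex{0,1} = 2
g(3) = mex{1,2} = 0
g(4) = mex{0,2} = 1
g(5) = mex{0,1} = 2
g(6) = mex{1,2} = 0
g(7) = mex{0,2} = 1
g(8) = mex{0,1} = 2
g(9) = mex{1,2} = 0
So g(9) = 0.
Pile B is a plain Nim pile of size 1, so its Grundy value is 1.
Build the Grundy sequence for pile C with g(k) = mex{g(k−s) : s ∈ {1, 4, 7}, s ≤ k}:
k:     0  1  2  3  4  5  6  7  8
g(k):  0  1  0  1  2  0  1  2  0
So g(8) = 0.
Grundy values for pile D (subtraction set {3, 5, 6, 7}):
g(0) = mex{} = 0
g(1) = mex{} = 0
g(2) = mex{} = 0
g(3) = mex{0} = 1
g(4) = mex{0} = 1
g(5) = mex{0} = 1
g(6) = mex{0,1} = 2
g(7) = mex{0,1} = 2
g(8) = mex{0,1} = 2
g(9) = mex{0,1,2} = 3
g(10) = mex{1,2} = 0
g(11) = mex{1,2} = 0
So g(11) = 0.
By the Sprague-Grundy theorem, the Grundy value of a sum of independent games is the XOR of the component values.
Combined value = 0 XOR 1 XOR 0 XOR 0 = 1.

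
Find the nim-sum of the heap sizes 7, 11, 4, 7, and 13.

Compute the nim-sum pairwise:
7 ⊕ 11 = 12
12 ⊕ 4 = 8
8 ⊕ 7 = 15
15 ⊕ 13 = 2

2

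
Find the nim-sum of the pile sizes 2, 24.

Bitwise XOR of the heap sizes:
  00010  (2)
  11000  (24)
  -----
  11010  (26)

26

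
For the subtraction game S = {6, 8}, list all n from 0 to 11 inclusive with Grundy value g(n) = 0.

0, 1, 2, 3, 4, 5

Compute g(0), g(1), … for moves {6, 8}:
g(0) = mex{} = 0
g(1) = mex{} = 0
g(2) = mex{} = 0
g(3) = mex{} = 0
g(4) = mex{} = 0
g(5) = mex{} = 0
g(6) = mex{0} = 1
g(7) = mex{0} = 1
g(8) = mex{0} = 1
g(9) = mex{0} = 1
g(10) = mex{0} = 1
g(11) = mex{0} = 1
The P-positions (g = 0) in 0..11 are 0, 1, 2, 3, 4, 5.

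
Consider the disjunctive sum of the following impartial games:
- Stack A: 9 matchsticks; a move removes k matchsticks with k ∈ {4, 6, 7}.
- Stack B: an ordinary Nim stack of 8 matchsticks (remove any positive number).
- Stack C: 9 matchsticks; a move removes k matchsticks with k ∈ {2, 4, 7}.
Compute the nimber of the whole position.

10

For stack A, compute g(0), g(1), … with moves {4, 6, 7}:
k:     0  1  2  3  4  5  6  7  8  9
g(k):  0  0  0  0  1  1  1  1  2  2
So g(9) = 2.
Stack B is a plain Nim stack of size 8, so its Grundy value is 8.
Grundy values for stack C (subtraction set {2, 4, 7}):
k:     0  1  2  3  4  5  6  7  8  9
g(k):  0  0  1  1  2  2  0  3  1  0
So g(9) = 0.
By the Sprague-Grundy theorem, the Grundy value of a sum of independent games is the XOR of the component values.
Combined value = 2 ⊕ 8 ⊕ 0 = 10.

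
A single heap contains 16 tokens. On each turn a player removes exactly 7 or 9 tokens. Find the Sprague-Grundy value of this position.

0

Grundy values for subtraction set {7, 9}:
k:     0  1  2  3  4  5  6  7  8  9 10 11 12 13 14 15 16
g(k):  0  0  0  0  0  0  0  1  1  1  1  1  1  1  2  2  0
So g(16) = 0.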